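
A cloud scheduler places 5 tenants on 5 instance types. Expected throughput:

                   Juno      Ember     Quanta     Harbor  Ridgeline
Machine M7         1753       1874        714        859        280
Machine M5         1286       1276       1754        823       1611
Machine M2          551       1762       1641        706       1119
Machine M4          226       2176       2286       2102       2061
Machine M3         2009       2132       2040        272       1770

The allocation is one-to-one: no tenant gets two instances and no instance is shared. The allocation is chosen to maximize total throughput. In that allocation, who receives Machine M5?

This is the linear assignment problem.
Optimal: Juno→Machine M7 (1753 ops/s), Ember→Machine M2 (1762 ops/s), Quanta→Machine M3 (2040 ops/s), Harbor→Machine M4 (2102 ops/s), Ridgeline→Machine M5 (1611 ops/s) — total 1753+1762+2040+2102+1611 = 9268 ops/s.
Column-greedy (each instance in turn goes to its best remaining tenant) gives 8858 ops/s, worse by 410.
No other one-to-one assignment exceeds 9268 ops/s.
Ridgeline's own top instance is Machine M4 (2061 ops/s), but forcing Ridgeline→Machine M4 and reassigning the rest optimally gives only 8445 ops/s — worse by 823.

Ridgeline receives Machine M5.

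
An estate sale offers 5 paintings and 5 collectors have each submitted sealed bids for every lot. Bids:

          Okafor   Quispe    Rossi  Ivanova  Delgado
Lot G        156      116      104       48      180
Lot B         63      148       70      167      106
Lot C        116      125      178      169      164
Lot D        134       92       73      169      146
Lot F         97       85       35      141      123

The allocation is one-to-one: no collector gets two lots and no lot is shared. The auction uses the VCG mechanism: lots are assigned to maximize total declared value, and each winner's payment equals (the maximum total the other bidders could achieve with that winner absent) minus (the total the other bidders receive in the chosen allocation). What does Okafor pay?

Efficient allocation: Okafor→Lot D ($134), Quispe→Lot B ($148), Rossi→Lot C ($178), Ivanova→Lot F ($141), Delgado→Lot G ($180); total welfare W = $781.
Okafor receives Lot D at value $134, so the others get W − 134 = $647.
Without Okafor: best allocation of the remaining 4 bidders over all 5 lots is Quispe→Lot B ($148), Rossi→Lot C ($178), Ivanova→Lot D ($169), Delgado→Lot G ($180), total $675.
VCG payment = (others' best without Okafor) − (others' welfare with Okafor) = 675 − 647 = $28.

Okafor pays $28.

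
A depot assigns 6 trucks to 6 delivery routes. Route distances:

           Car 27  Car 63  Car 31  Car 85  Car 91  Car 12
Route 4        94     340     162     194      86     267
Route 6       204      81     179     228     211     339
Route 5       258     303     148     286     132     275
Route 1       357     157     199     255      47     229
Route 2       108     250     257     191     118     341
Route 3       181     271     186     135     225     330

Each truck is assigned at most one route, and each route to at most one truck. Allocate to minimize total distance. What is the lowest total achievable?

Minimum total: 786 km

Optimal: Car 27→Route 2 (108 km), Car 63→Route 6 (81 km), Car 31→Route 5 (148 km), Car 85→Route 3 (135 km), Car 91→Route 1 (47 km), Car 12→Route 4 (267 km) — total 108+81+148+135+47+267 = 786 km.
Row-greedy (each truck in turn takes its cheapest remaining route) gives 846 km, worse by 60.
Next-best assignment: Car 27→Route 2, Car 63→Route 6, Car 31→Route 5, Car 85→Route 3, Car 91→Route 4, Car 12→Route 1 = 787 km.
Swapping Car 31↔Car 27 (Car 31→Route 2 257 km, Car 27→Route 5 258 km) adds 259.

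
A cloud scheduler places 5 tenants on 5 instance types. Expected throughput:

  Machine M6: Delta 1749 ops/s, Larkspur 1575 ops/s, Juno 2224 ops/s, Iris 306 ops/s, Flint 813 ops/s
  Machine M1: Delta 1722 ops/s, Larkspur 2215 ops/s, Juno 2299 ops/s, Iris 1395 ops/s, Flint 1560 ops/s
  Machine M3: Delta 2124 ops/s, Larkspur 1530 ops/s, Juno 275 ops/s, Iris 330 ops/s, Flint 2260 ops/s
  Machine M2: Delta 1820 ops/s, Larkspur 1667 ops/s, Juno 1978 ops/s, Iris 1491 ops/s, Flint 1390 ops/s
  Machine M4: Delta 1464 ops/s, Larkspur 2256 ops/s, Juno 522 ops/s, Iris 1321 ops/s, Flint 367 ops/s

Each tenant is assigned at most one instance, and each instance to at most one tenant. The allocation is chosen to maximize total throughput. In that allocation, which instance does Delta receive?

This is a one-to-one assignment (maximum-weight bipartite matching).
Optimal: Delta→Machine M6 (1749 ops/s), Larkspur→Machine M4 (2256 ops/s), Juno→Machine M1 (2299 ops/s), Iris→Machine M2 (1491 ops/s), Flint→Machine M3 (2260 ops/s) — total 1749+2256+2299+1491+2260 = 10055 ops/s.
Column-greedy (each instance in turn goes to its best remaining tenant) gives 9840 ops/s, worse by 215.
Swapping Flint↔Larkspur (Flint→Machine M4 367 ops/s, Larkspur→Machine M3 1530 ops/s) loses 2619.
Delta's own top instance is Machine M3 (2124 ops/s), but forcing Delta→Machine M3 and reassigning the rest optimally gives only 9655 ops/s — worse by 400.

Delta receives Machine M6.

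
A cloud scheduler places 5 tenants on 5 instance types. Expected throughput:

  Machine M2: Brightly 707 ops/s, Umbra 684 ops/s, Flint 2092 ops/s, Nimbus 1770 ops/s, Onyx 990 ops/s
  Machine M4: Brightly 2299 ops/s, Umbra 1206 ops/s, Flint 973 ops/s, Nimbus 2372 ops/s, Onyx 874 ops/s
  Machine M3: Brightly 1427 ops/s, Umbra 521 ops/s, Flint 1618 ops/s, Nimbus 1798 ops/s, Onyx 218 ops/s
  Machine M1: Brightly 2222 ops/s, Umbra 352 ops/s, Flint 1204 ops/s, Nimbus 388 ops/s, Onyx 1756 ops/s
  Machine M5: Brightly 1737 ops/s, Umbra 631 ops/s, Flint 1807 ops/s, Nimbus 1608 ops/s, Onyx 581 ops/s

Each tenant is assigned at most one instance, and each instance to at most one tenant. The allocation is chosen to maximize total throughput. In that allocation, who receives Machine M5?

Brightly receives Machine M5.

Optimal: Brightly→Machine M5 (1737 ops/s), Umbra→Machine M4 (1206 ops/s), Flint→Machine M2 (2092 ops/s), Nimbus→Machine M3 (1798 ops/s), Onyx→Machine M1 (1756 ops/s) — total 1737+1206+2092+1798+1756 = 8589 ops/s.
Column-greedy (each instance in turn goes to its best remaining tenant) gives 8278 ops/s, worse by 311.
Checked against all permutations: 8589 ops/s is optimal.
Brightly's own top instance is Machine M4 (2299 ops/s), but forcing Brightly→Machine M4 and reassigning the rest optimally gives only 8576 ops/s — worse by 13.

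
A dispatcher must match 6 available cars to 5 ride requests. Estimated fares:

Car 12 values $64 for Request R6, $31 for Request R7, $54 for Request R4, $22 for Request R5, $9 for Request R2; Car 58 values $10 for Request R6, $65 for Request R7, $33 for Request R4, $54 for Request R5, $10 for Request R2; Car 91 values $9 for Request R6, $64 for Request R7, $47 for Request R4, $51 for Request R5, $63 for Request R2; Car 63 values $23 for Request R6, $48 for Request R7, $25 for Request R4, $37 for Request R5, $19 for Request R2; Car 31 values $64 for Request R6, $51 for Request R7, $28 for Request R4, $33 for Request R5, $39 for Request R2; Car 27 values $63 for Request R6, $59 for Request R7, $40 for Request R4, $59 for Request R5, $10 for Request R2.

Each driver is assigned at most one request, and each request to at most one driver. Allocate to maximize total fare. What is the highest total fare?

Max total: $305

This is the linear assignment problem.
Optimal: Car 31→Request R6 ($64), Car 58→Request R7 ($65), Car 12→Request R4 ($54), Car 27→Request R5 ($59), Car 91→Request R2 ($63) — total 64+65+54+59+63 = $305.
Column-greedy (each request in turn goes to its best remaining driver) gives $274, worse by 31.
No other one-to-one assignment exceeds $305.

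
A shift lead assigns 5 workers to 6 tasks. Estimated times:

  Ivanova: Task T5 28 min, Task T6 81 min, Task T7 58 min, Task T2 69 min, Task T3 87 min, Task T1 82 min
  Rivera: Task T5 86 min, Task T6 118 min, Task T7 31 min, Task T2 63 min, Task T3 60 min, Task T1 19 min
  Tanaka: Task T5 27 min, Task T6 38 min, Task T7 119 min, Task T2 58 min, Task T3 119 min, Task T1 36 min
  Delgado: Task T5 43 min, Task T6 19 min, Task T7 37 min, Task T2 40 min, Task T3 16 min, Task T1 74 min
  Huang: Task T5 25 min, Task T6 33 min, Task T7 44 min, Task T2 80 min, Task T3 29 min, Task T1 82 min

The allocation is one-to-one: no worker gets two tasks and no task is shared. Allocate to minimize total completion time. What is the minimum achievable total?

Min total: 143 min

This is a one-to-one assignment (minimum-cost bipartite matching).
Optimal: Ivanova→Task T5 (28 min), Rivera→Task T7 (31 min), Tanaka→Task T1 (36 min), Delgado→Task T6 (19 min), Huang→Task T3 (29 min) — total 28+31+36+19+29 = 143 min.
Min-entry greedy (repeatedly take the single cheapest remaining cell) gives 156 min, worse by 13.
Next-best assignment: Ivanova→Task T5, Rivera→Task T7, Tanaka→Task T1, Delgado→Task T3, Huang→Task T6 = 144 min.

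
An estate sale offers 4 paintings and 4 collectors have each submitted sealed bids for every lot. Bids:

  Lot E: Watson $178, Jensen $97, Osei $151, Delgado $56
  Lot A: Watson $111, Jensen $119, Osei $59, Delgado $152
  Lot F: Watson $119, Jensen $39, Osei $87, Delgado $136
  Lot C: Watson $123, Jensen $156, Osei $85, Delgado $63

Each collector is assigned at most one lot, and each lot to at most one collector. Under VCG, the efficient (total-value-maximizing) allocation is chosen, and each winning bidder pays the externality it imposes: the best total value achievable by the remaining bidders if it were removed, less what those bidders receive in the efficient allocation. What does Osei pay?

Efficient allocation: Watson→Lot F ($119), Jensen→Lot C ($156), Osei→Lot E ($151), Delgado→Lot A ($152); total welfare W = $578.
Osei receives Lot E at value $151, so the others get W − 151 = $427.
Without Osei: best allocation of the remaining 3 bidders over all 4 lots is Watson→Lot E ($178), Jensen→Lot C ($156), Delgado→Lot A ($152), total $486.
VCG payment = (others' best without Osei) − (others' welfare with Osei) = 486 − 427 = $59.

Osei pays $59.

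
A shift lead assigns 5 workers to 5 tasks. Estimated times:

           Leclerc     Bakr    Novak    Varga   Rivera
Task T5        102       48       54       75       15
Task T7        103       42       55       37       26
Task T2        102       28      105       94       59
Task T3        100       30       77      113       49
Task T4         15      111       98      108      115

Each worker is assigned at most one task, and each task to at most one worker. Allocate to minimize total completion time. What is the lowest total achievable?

Min total: 172 min

Optimal: Leclerc→Task T4 (15 min), Bakr→Task T2 (28 min), Novak→Task T3 (77 min), Varga→Task T7 (37 min), Rivera→Task T5 (15 min) — total 15+28+77+37+15 = 172 min.
Row-greedy (each worker in turn takes its cheapest remaining task) gives 183 min, worse by 11.
Swapping Leclerc↔Bakr (Leclerc→Task T2 102 min, Bakr→Task T4 111 min) adds 170.
Checked against all permutations: 172 min is optimal.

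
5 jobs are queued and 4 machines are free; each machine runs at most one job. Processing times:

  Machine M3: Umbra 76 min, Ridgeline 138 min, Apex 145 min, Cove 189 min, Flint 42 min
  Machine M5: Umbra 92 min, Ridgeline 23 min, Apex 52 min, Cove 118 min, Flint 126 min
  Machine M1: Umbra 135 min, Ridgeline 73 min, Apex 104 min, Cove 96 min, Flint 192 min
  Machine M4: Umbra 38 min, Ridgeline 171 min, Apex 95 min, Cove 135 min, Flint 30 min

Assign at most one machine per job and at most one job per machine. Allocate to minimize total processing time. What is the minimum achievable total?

Optimal: Flint→Machine M3 (42 min), Ridgeline→Machine M5 (23 min), Cove→Machine M1 (96 min), Umbra→Machine M4 (38 min) — total 42+23+96+38 = 199 min.
Min-entry greedy (repeatedly take the single cheapest remaining cell) gives 225 min, worse by 26.
Checked against all permutations: 199 min is optimal.

Min total: 199 min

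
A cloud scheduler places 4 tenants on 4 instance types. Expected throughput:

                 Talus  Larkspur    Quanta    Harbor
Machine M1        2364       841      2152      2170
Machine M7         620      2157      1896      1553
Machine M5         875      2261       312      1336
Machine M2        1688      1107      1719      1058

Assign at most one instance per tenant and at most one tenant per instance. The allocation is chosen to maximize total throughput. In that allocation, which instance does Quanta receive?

Optimal: Talus→Machine M2 (1688 ops/s), Larkspur→Machine M5 (2261 ops/s), Quanta→Machine M7 (1896 ops/s), Harbor→Machine M1 (2170 ops/s) — total 1688+2261+1896+2170 = 8015 ops/s.
Column-greedy (each instance in turn goes to its best remaining tenant) gives 7576 ops/s, worse by 439.
Every other assignment is strictly worse.
Quanta's own top instance is Machine M1 (2152 ops/s), but forcing Quanta→Machine M1 and reassigning the rest optimally gives only 7654 ops/s — worse by 361.

Quanta receives Machine M7.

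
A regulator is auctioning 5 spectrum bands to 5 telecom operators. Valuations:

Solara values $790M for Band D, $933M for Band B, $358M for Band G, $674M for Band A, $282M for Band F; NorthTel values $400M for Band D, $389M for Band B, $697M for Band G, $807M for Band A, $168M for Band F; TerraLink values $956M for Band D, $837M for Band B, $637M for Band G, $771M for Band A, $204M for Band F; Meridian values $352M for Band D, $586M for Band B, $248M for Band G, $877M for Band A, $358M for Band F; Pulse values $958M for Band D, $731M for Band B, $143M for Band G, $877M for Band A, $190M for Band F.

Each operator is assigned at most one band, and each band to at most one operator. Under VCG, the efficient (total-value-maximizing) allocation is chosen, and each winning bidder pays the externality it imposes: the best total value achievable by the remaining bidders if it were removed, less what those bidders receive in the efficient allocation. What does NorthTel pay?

Efficient allocation: Solara→Band B ($933M), NorthTel→Band G ($697M), TerraLink→Band D ($956M), Meridian→Band F ($358M), Pulse→Band A ($877M); total welfare W = $3821M.
NorthTel receives Band G at value $697M, so the others get W − 697 = $3124M.
Without NorthTel: best allocation of the remaining 4 bidders over all 5 bands is Solara→Band B ($933M), TerraLink→Band G ($637M), Meridian→Band A ($877M), Pulse→Band D ($958M), total $3405M.
VCG payment = (others' best without NorthTel) − (others' welfare with NorthTel) = 3405 − 3124 = $281M.

NorthTel pays $281M.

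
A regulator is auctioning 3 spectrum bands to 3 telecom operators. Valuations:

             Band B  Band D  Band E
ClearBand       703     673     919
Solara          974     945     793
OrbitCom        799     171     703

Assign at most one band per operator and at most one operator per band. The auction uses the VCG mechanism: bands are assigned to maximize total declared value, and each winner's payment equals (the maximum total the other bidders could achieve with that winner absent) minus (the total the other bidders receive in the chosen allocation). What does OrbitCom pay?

Efficient allocation: ClearBand→Band E ($919M), Solara→Band D ($945M), OrbitCom→Band B ($799M); total welfare W = $2663M.
OrbitCom receives Band B at value $799M, so the others get W − 799 = $1864M.
Without OrbitCom: best allocation of the remaining 2 bidders over all 3 bands is ClearBand→Band E ($919M), Solara→Band B ($974M), total $1893M.
VCG payment = (others' best without OrbitCom) − (others' welfare with OrbitCom) = 1893 − 1864 = $29M.

OrbitCom pays $29M.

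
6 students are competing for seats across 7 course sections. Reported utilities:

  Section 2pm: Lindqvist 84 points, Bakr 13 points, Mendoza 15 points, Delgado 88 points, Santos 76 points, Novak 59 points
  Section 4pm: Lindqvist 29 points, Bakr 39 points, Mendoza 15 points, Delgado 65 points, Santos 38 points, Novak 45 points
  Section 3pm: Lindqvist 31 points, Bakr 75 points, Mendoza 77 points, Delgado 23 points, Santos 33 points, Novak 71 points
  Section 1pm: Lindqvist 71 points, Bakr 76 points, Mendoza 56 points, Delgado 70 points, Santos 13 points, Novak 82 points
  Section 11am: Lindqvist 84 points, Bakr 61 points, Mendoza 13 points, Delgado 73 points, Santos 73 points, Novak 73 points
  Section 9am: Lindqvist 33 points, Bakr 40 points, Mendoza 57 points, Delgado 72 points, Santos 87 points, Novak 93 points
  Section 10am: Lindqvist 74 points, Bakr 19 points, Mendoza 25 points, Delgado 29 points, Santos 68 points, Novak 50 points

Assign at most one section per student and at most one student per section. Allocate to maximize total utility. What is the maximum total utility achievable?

Maximum total: 486 points

This is a one-to-one assignment (maximum-weight bipartite matching).
Optimal: Lindqvist→Section 11am (84 points), Bakr→Section 1pm (76 points), Mendoza→Section 3pm (77 points), Delgado→Section 2pm (88 points), Santos→Section 10am (68 points), Novak→Section 9am (93 points) — total 84+76+77+88+68+93 = 486 points.
Row-greedy (each student in turn takes its best remaining section) gives 447 points, worse by 39.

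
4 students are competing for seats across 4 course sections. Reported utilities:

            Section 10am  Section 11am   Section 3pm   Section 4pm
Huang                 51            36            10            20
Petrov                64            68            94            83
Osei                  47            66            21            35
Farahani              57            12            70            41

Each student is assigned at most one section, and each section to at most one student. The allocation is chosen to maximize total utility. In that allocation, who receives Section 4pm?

Petrov receives Section 4pm.

Treat this as an assignment problem: match each student to one section.
Optimal: Huang→Section 10am (51 points), Petrov→Section 4pm (83 points), Osei→Section 11am (66 points), Farahani→Section 3pm (70 points) — total 51+83+66+70 = 270 points.
Petrov's own top section is Section 3pm (94 points), but forcing Petrov→Section 3pm and reassigning the rest optimally gives only 252 points — worse by 18.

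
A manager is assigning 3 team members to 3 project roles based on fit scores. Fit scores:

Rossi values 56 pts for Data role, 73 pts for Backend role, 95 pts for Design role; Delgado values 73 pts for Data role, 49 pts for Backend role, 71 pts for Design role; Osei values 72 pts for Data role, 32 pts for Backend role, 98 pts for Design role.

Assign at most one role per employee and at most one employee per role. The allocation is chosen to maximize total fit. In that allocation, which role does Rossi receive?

Optimal: Rossi→Backend role (73 pts), Delgado→Data role (73 pts), Osei→Design role (98 pts) — total 73+73+98 = 244 pts.
Row-greedy (each employee in turn takes its best remaining role) gives 200 pts, worse by 44.
Next-best assignment: Rossi→Backend role, Delgado→Design role, Osei→Data role = 216 pts.
Rossi's own top role is Design role (95 pts), but forcing Rossi→Design role and reassigning the rest optimally gives only 216 pts — worse by 28.

Rossi receives Backend role.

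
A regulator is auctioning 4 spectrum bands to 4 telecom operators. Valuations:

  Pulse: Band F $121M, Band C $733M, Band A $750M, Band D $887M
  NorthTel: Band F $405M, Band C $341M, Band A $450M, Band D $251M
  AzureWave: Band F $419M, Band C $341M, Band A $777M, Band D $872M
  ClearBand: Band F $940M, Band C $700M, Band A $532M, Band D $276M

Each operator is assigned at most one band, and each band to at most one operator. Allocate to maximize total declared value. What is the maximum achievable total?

This is the linear assignment problem.
Optimal: Pulse→Band C ($733M), NorthTel→Band A ($450M), AzureWave→Band D ($872M), ClearBand→Band F ($940M) — total 733+450+872+940 = $2995M.
Column-greedy (each band in turn goes to its best remaining operator) gives $2701M, worse by 294.
Next-best assignment: Pulse→Band D, NorthTel→Band C, AzureWave→Band A, ClearBand→Band F = $2945M.

Maximum total: $2995M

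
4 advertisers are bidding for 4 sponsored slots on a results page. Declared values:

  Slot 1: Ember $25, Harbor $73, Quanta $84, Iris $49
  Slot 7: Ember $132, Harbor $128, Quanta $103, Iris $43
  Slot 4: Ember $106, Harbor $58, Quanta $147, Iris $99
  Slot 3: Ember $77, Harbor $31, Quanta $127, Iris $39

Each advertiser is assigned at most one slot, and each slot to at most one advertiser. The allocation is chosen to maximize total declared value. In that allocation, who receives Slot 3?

Quanta receives Slot 3.

This is the linear assignment problem.
Optimal: Ember→Slot 7 ($132), Harbor→Slot 1 ($73), Quanta→Slot 3 ($127), Iris→Slot 4 ($99) — total 132+73+127+99 = $431.
Next-best assignment: Ember→Slot 4, Harbor→Slot 7, Quanta→Slot 3, Iris→Slot 1 = $410.
Swapping Quanta↔Iris (Quanta→Slot 4 $147, Iris→Slot 3 $39) loses 40.
Quanta's own top slot is Slot 4 ($147), but forcing Quanta→Slot 4 and reassigning the rest optimally gives only $401 — worse by 30.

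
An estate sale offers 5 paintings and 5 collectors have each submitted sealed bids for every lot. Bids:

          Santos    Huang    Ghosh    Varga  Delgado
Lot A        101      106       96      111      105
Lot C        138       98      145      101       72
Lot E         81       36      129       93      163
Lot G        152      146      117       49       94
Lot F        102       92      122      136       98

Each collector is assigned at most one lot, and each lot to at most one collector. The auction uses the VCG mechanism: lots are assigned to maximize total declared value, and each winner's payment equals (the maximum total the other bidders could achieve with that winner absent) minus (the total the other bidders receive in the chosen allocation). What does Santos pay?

Santos pays $40.

Efficient allocation: Santos→Lot G ($152), Huang→Lot A ($106), Ghosh→Lot C ($145), Varga→Lot F ($136), Delgado→Lot E ($163); total welfare W = $702.
Santos receives Lot G at value $152, so the others get W − 152 = $550.
Without Santos: best allocation of the remaining 4 bidders over all 5 lots is Huang→Lot G ($146), Ghosh→Lot C ($145), Varga→Lot F ($136), Delgado→Lot E ($163), total $590.
VCG payment = (others' best without Santos) − (others' welfare with Santos) = 590 − 550 = $40.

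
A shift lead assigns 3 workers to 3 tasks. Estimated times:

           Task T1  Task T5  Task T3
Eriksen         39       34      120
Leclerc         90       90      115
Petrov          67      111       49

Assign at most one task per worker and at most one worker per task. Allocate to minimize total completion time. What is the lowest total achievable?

Optimal: Eriksen→Task T5 (34 min), Leclerc→Task T1 (90 min), Petrov→Task T3 (49 min) — total 34+90+49 = 173 min.
Column-greedy (each task in turn goes to its cheapest remaining worker) gives 178 min, worse by 5.
Next-best assignment: Eriksen→Task T1, Leclerc→Task T5, Petrov→Task T3 = 178 min.

Min total: 173 min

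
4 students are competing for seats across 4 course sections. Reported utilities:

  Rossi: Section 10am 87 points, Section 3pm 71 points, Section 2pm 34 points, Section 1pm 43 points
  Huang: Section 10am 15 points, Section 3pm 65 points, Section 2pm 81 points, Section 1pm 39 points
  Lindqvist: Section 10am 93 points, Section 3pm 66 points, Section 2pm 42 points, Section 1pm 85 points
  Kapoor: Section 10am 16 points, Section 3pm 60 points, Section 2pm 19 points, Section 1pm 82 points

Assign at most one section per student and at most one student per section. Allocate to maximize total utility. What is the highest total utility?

Optimal: Rossi→Section 3pm (71 points), Huang→Section 2pm (81 points), Lindqvist→Section 10am (93 points), Kapoor→Section 1pm (82 points) — total 71+81+93+82 = 327 points.
Row-greedy (each student in turn takes its best remaining section) gives 313 points, worse by 14.
Next-best assignment: Rossi→Section 10am, Huang→Section 2pm, Lindqvist→Section 3pm, Kapoor→Section 1pm = 316 points.
Swapping Lindqvist↔Huang (Lindqvist→Section 2pm 42 points, Huang→Section 10am 15 points) loses 117.
Every other assignment is strictly worse.

Maximum total: 327 points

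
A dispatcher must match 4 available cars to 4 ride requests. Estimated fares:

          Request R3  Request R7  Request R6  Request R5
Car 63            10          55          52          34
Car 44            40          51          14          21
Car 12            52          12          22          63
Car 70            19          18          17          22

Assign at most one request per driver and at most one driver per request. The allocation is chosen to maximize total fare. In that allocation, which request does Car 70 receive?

This is a one-to-one assignment (maximum-weight bipartite matching).
Optimal: Car 63→Request R6 ($52), Car 44→Request R7 ($51), Car 12→Request R5 ($63), Car 70→Request R3 ($19) — total 52+51+63+19 = $185.
Swapping Car 63↔Car 44 (Car 63→Request R7 $55, Car 44→Request R6 $14) loses 34.
Car 70's own top request is Request R5 ($22), but forcing Car 70→Request R5 and reassigning the rest optimally gives only $177 — worse by 8.

Car 70 receives Request R3.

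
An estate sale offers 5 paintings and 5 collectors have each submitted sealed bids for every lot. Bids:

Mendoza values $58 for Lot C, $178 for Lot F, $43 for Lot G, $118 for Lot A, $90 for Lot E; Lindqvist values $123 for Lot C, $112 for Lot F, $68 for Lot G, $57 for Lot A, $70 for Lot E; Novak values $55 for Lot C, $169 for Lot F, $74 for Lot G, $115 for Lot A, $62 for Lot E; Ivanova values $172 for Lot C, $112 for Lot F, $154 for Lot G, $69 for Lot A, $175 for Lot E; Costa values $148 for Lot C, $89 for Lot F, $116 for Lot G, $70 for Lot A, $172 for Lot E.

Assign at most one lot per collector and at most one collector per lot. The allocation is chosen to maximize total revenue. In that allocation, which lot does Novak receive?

This is the linear assignment problem.
Optimal: Mendoza→Lot F ($178), Lindqvist→Lot C ($123), Novak→Lot A ($115), Ivanova→Lot G ($154), Costa→Lot E ($172) — total 178+123+115+154+172 = $742.
Max-entry greedy (repeatedly take the single best remaining cell) gives $684, worse by 58.
Checked against all permutations: $742 is optimal.
Novak's own top lot is Lot F ($169), but forcing Novak→Lot F and reassigning the rest optimally gives only $736 — worse by 6.

Novak receives Lot A.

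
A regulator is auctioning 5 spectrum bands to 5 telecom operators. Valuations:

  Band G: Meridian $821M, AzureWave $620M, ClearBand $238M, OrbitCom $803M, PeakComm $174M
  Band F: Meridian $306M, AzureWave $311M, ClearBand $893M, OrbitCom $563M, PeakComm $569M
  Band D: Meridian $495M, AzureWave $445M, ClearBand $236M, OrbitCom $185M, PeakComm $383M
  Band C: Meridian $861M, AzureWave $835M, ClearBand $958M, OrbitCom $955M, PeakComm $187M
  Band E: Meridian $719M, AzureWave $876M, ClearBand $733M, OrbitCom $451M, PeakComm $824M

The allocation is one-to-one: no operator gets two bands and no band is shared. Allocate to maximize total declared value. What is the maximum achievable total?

Treat this as an assignment problem: match each operator to one band.
Optimal: Meridian→Band G ($821M), AzureWave→Band D ($445M), ClearBand→Band F ($893M), OrbitCom→Band C ($955M), PeakComm→Band E ($824M) — total 821+445+893+955+824 = $3938M.
Swapping OrbitCom↔PeakComm (OrbitCom→Band E $451M, PeakComm→Band C $187M) loses 1141.
Checked against all permutations: $3938M is optimal.

Max total: $3938M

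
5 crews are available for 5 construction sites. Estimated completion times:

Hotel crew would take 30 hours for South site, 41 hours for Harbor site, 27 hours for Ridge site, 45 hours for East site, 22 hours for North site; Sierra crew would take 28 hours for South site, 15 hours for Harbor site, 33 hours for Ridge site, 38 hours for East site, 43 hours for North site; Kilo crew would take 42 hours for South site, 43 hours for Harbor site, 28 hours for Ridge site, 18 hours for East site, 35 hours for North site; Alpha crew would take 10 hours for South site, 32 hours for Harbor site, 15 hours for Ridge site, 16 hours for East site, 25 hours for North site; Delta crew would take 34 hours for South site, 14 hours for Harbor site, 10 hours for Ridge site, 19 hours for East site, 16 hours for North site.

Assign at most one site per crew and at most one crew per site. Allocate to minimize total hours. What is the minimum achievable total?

Optimal: Hotel crew→North site (22 hours), Sierra crew→Harbor site (15 hours), Kilo crew→East site (18 hours), Alpha crew→South site (10 hours), Delta crew→Ridge site (10 hours) — total 22+15+18+10+10 = 75 hours.
Column-greedy (each site in turn goes to its cheapest remaining crew) gives 112 hours, worse by 37.
Next-best assignment: Hotel crew→Ridge site, Sierra crew→Harbor site, Kilo crew→East site, Alpha crew→South site, Delta crew→North site = 86 hours.
Swapping Kilo crew↔Sierra crew (Kilo crew→Harbor site 43 hours, Sierra crew→East site 38 hours) adds 48.

Minimum total: 75 hours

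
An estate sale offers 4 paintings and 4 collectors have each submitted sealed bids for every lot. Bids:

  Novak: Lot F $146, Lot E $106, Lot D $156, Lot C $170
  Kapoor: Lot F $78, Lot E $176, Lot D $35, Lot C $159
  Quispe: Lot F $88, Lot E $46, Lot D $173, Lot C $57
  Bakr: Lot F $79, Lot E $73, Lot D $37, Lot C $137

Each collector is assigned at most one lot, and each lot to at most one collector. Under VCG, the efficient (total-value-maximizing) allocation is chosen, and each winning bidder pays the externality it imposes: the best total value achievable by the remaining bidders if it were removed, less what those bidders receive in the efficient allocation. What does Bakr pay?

Efficient allocation: Novak→Lot F ($146), Kapoor→Lot E ($176), Quispe→Lot D ($173), Bakr→Lot C ($137); total welfare W = $632.
Bakr receives Lot C at value $137, so the others get W − 137 = $495.
Without Bakr: best allocation of the remaining 3 bidders over all 4 lots is Novak→Lot C ($170), Kapoor→Lot E ($176), Quispe→Lot D ($173), total $519.
VCG payment = (others' best without Bakr) − (others' welfare with Bakr) = 519 − 495 = $24.

Bakr pays $24.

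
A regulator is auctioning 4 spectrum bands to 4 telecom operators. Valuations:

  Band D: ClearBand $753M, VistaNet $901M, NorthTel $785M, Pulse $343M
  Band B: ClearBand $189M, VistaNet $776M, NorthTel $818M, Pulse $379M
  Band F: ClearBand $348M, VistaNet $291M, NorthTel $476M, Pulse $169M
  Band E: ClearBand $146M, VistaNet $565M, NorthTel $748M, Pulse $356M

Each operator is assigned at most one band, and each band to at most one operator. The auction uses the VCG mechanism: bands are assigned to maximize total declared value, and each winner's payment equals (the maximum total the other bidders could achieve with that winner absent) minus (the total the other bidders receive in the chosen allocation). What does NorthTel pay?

NorthTel pays $187M.

Efficient allocation: ClearBand→Band D ($753M), VistaNet→Band B ($776M), NorthTel→Band E ($748M), Pulse→Band F ($169M); total welfare W = $2446M.
NorthTel receives Band E at value $748M, so the others get W − 748 = $1698M.
Without NorthTel: best allocation of the remaining 3 bidders over all 4 bands is ClearBand→Band D ($753M), VistaNet→Band B ($776M), Pulse→Band E ($356M), total $1885M.
VCG payment = (others' best without NorthTel) − (others' welfare with NorthTel) = 1885 − 1698 = $187M.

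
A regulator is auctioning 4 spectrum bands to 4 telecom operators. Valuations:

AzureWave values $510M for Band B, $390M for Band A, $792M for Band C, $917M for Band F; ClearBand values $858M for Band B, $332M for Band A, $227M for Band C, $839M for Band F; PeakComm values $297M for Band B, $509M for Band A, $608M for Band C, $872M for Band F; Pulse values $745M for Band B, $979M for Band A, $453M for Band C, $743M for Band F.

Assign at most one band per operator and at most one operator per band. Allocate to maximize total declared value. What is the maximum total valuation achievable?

Maximum total: $3501M

Treat this as an assignment problem: match each operator to one band.
Optimal: AzureWave→Band C ($792M), ClearBand→Band B ($858M), PeakComm→Band F ($872M), Pulse→Band A ($979M) — total 792+858+872+979 = $3501M.
Row-greedy (each operator in turn takes its best remaining band) gives $3362M, worse by 139.
Next-best assignment: AzureWave→Band F, ClearBand→Band B, PeakComm→Band C, Pulse→Band A = $3362M.
Every other assignment is strictly worse.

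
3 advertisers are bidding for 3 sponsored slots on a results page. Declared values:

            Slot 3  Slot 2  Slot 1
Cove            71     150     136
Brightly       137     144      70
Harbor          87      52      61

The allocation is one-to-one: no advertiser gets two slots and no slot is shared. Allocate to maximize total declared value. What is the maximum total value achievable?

This is the linear assignment problem.
Optimal: Cove→Slot 1 ($136), Brightly→Slot 2 ($144), Harbor→Slot 3 ($87) — total 136+144+87 = $367.
Max-entry greedy (repeatedly take the single best remaining cell) gives $348, worse by 19.
Next-best assignment: Cove→Slot 2, Brightly→Slot 3, Harbor→Slot 1 = $348.

Maximum total: $367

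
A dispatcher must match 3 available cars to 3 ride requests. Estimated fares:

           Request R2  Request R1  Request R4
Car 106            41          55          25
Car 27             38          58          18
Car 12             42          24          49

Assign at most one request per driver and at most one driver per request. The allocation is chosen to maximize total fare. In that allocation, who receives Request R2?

Optimal: Car 106→Request R2 ($41), Car 27→Request R1 ($58), Car 12→Request R4 ($49) — total 41+58+49 = $148.
Checked against all permutations: $148 is optimal.
Car 106's own top request is Request R1 ($55), but forcing Car 106→Request R1 and reassigning the rest optimally gives only $142 — worse by 6.

Car 106 receives Request R2.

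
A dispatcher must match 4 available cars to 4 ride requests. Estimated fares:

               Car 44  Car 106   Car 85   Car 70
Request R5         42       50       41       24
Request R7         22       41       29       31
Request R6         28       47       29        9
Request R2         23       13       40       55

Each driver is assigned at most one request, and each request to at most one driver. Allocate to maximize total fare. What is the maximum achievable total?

Optimal: Car 44→Request R5 ($42), Car 106→Request R6 ($47), Car 85→Request R7 ($29), Car 70→Request R2 ($55) — total 42+47+29+55 = $173.
Max-entry greedy (repeatedly take the single best remaining cell) gives $162, worse by 11.
Swapping Car 70↔Car 44 (Car 70→Request R5 $24, Car 44→Request R2 $23) loses 50.
Checked against all permutations: $173 is optimal.

Maximum total: $173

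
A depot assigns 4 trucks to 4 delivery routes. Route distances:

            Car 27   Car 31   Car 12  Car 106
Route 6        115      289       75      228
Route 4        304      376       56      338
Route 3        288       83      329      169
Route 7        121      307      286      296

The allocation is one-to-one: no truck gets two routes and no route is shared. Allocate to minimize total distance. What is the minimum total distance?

This is a one-to-one assignment (minimum-cost bipartite matching).
Optimal: Car 27→Route 7 (121 km), Car 31→Route 3 (83 km), Car 12→Route 4 (56 km), Car 106→Route 6 (228 km) — total 121+83+56+228 = 488 km.
Row-greedy (each truck in turn takes its cheapest remaining route) gives 550 km, worse by 62.

Min total: 488 km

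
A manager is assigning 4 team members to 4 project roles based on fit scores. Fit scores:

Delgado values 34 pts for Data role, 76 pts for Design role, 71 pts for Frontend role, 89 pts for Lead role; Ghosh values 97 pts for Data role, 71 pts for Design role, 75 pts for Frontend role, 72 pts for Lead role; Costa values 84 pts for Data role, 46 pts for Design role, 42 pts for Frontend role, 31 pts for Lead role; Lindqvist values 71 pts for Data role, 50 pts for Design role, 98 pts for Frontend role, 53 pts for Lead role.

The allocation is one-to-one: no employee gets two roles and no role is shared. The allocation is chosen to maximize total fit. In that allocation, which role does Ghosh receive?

Optimal: Delgado→Lead role (89 pts), Ghosh→Design role (71 pts), Costa→Data role (84 pts), Lindqvist→Frontend role (98 pts) — total 89+71+84+98 = 342 pts.
Next-best assignment: Delgado→Design role, Ghosh→Lead role, Costa→Data role, Lindqvist→Frontend role = 330 pts.
Checked against all permutations: 342 pts is optimal.
Ghosh's own top role is Data role (97 pts), but forcing Ghosh→Data role and reassigning the rest optimally gives only 330 pts — worse by 12.

Ghosh receives Design role.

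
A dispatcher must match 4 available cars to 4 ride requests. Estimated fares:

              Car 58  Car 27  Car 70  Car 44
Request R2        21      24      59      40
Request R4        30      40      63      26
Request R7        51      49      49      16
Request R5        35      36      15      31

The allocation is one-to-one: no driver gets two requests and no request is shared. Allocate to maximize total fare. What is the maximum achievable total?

Maximum total: $190

This is a one-to-one assignment (maximum-weight bipartite matching).
Optimal: Car 58→Request R7 ($51), Car 27→Request R5 ($36), Car 70→Request R4 ($63), Car 44→Request R2 ($40) — total 51+36+63+40 = $190.
Next-best assignment: Car 58→Request R5, Car 27→Request R7, Car 70→Request R4, Car 44→Request R2 = $187.
Swapping Car 58↔Car 70 (Car 58→Request R4 $30, Car 70→Request R7 $49) loses 35.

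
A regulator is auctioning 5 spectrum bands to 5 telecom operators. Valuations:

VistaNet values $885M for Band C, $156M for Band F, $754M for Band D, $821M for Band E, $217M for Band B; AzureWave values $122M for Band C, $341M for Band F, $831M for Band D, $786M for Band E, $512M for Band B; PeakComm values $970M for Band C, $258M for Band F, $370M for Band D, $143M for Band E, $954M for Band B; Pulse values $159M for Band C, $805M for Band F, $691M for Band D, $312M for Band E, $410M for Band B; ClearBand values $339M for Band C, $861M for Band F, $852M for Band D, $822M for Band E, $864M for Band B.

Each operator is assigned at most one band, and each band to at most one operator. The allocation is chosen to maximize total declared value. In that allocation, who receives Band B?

PeakComm receives Band B.

Optimal: VistaNet→Band C ($885M), AzureWave→Band D ($831M), PeakComm→Band B ($954M), Pulse→Band F ($805M), ClearBand→Band E ($822M) — total 885+831+954+805+822 = $4297M.
Column-greedy (each band in turn goes to its best remaining operator) gives $3893M, worse by 404.
PeakComm's own top band is Band C ($970M), but forcing PeakComm→Band C and reassigning the rest optimally gives only $4291M — worse by 6.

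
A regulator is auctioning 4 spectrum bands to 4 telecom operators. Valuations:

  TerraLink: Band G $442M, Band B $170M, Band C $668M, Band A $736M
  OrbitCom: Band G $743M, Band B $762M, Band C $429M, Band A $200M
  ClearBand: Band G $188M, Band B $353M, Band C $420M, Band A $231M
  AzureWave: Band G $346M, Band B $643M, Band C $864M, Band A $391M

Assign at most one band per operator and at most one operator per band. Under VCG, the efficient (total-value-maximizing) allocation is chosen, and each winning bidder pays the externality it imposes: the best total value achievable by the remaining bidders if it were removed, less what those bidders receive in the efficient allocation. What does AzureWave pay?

AzureWave pays $86M.

Efficient allocation: TerraLink→Band A ($736M), OrbitCom→Band G ($743M), ClearBand→Band B ($353M), AzureWave→Band C ($864M); total welfare W = $2696M.
AzureWave receives Band C at value $864M, so the others get W − 864 = $1832M.
Without AzureWave: best allocation of the remaining 3 bidders over all 4 bands is TerraLink→Band A ($736M), OrbitCom→Band B ($762M), ClearBand→Band C ($420M), total $1918M.
VCG payment = (others' best without AzureWave) − (others' welfare with AzureWave) = 1918 − 1832 = $86M.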